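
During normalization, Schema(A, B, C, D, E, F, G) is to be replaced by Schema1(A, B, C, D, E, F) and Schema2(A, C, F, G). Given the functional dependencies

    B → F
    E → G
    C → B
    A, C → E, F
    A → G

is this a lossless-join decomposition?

Yes

Common attributes: Schema1 ∩ Schema2 = {A, C, F}.
Closure of {A, C, F}: C → B applies, adding B; A, C → E, F applies, adding E; A → G applies, adding G. So (A, C, F)⁺ = {A, B, C, E, F, G}.
This closure contains every attribute of Schema2, so Schema1 ∩ Schema2 → Schema2. The join is lossless.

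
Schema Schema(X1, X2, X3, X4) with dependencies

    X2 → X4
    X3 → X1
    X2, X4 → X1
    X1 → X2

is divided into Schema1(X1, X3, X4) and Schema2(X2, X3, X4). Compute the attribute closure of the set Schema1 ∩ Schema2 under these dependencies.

Schema1 ∩ Schema2 = {X3, X4}.
X3 → X1 applies, adding X1
X1 → X2 applies, adding X2
Closure: {X1, X2, X3, X4}.

X1, X2, X3, X4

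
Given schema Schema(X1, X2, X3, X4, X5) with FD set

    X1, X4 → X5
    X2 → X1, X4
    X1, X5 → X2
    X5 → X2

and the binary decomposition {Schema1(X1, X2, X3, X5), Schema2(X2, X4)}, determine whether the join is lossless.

Yes

Common attributes: Schema1 ∩ Schema2 = {X2}.
Closure of {X2}: X2 → X1, X4 applies, adding X1, X4; X1, X4 → X5 applies, adding X5. So (X2)⁺ = {X1, X2, X4, X5}.
This closure contains every attribute of Schema2, so Schema1 ∩ Schema2 → Schema2. The join is lossless.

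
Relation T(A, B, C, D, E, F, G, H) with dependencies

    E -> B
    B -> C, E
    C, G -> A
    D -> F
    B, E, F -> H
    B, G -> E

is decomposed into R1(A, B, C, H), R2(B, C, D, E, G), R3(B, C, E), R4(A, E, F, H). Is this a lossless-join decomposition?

Chase test. Columns are A, B, C, D, E, F, G, H; row i has aⱼ where attribute j ∈ Ri, else bᵢⱼ.
Initial tableau (one row per fragment):
  row 1: a1 a2 a3 b14 b15 b16 b17 a8
  row 2: b21 a2 a3 a4 a5 b26 a7 b28
  row 3: b31 a2 a3 b34 a5 b36 b37 b38
  row 4: a1 b42 b43 b44 a5 a6 b47 a8
Rows 2 and 4 agree on E; apply E→B and equate their B entries.
Rows 1 and 2 agree on B; apply B→C, E and equate their C, E entries.
Rows 1 and 4 agree on B; apply B→C, E and equate their C, E entries.
No row becomes fully distinguished — the join is lossy.

No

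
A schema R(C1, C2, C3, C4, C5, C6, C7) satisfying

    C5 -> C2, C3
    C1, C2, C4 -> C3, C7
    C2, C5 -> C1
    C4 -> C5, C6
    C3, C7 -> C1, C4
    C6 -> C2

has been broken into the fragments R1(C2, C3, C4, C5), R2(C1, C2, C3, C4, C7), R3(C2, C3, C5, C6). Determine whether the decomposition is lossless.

Chase test. Columns are C1, C2, C3, C4, C5, C6, C7; row i has aⱼ where attribute j ∈ Ri, else bᵢⱼ.
Initial tableau (one row per fragment):
  row 1: b11 a2 a3 a4 a5 b16 b17
  row 2: a1 a2 a3 a4 b25 b26 a7
  row 3: b31 a2 a3 b34 a5 a6 b37
Rows 1 and 3 agree on C2, C5; apply C2, C5→C1 and equate their C1 entries.
Rows 1 and 2 agree on C4; apply C4→C5, C6 and equate their C5, C6 entries.
Rows 1 and 2 agree on C2, C5; apply C2, C5→C1 and equate their C1 entries.
Rows 1 and 2 agree on C1, C2, C4; apply C1, C2, C4→C3, C7 and equate their C3, C7 entries.
No row becomes fully distinguished — the join is lossy.

No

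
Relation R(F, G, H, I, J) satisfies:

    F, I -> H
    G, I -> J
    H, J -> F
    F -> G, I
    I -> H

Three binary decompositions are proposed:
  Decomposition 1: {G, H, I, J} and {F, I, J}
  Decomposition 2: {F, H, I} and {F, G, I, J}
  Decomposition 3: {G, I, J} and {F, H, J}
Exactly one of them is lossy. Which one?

Decomposition 3

Decomposition 1: common = {I, J}, closure = {F, G, H, I, J} → lossless.
Decomposition 2: common = {F, I}, closure = {F, G, H, I, J} → lossless.
Decomposition 3: common = {J}, closure = {J} → lossy.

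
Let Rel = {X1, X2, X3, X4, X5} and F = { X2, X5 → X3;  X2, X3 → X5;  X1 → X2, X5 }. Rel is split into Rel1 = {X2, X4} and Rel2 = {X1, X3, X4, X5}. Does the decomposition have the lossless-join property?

No

Common attributes: Rel1 ∩ Rel2 = {X4}.
No dependency enlarges {X4}, so (X4)⁺ = {X4}.
The closure contains neither all of Rel1 = {X2, X4} nor all of Rel2 = {X1, X3, X4, X5}, so the common attributes are not a superkey of either fragment. The join is lossy.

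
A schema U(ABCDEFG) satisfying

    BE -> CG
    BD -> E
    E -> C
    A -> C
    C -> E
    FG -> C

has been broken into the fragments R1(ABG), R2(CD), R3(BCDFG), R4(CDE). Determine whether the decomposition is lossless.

No

Chase test. Columns are ABCDEFG; row i has aⱼ where attribute j ∈ Ri, else bᵢⱼ.
Initial tableau (one row per fragment):
  row 1: a1 a2 b13 b14 b15 b16 a7
  row 2: b21 b22 a3 a4 b25 b26 b27
  row 3: b31 a2 a3 a4 b35 a6 a7
  row 4: b41 b42 a3 a4 a5 b46 b47
Rows 2 and 3 agree on C; apply C→E and equate their E entries.
Rows 2 and 4 agree on C; apply C→E and equate their E entries.
No row becomes fully distinguished — the join is lossy.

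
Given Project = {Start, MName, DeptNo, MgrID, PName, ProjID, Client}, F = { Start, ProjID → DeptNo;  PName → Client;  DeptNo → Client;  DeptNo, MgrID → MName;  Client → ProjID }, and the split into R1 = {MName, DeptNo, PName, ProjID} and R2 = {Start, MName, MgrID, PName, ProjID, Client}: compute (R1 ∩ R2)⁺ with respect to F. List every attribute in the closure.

MName, PName, ProjID, Client

R1 ∩ R2 = {MName, PName, ProjID}.
PName → Client applies, adding Client
Closure: {MName, PName, ProjID, Client}.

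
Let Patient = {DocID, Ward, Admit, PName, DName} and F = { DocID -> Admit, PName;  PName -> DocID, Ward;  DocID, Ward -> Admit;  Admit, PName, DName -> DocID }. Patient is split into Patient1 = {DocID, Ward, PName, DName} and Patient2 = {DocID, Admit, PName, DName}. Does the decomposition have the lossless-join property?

Common attributes: Patient1 ∩ Patient2 = {DocID, PName, DName}.
Closure of {DocID, PName, DName}: DocID → Admit, PName applies, adding Admit; PName → DocID, Ward applies, adding Ward. So (DocID, PName, DName)⁺ = {DocID, Ward, Admit, PName, DName}.
This closure contains every attribute of Patient1, so Patient1 ∩ Patient2 → Patient1. The join is lossless.

Yes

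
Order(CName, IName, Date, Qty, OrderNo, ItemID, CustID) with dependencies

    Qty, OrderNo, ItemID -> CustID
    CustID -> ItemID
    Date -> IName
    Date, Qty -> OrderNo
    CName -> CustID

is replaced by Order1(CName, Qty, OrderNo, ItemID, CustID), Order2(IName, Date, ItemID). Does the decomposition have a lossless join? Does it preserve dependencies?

lossy and not dependency-preserving

Lossless test: (ItemID)⁺ = {ItemID}, which is a superkey of neither fragment — lossy.
Dependency preservation: the restricted closure of {Date, Qty} across the fragments never reaches {OrderNo}, so Date, Qty → OrderNo cannot be enforced without a join — not preserved.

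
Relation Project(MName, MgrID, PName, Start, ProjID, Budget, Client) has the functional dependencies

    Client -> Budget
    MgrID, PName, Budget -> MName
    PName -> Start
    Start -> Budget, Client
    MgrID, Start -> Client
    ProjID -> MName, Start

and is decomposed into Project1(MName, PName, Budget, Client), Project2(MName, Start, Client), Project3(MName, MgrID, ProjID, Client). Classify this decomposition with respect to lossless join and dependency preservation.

Lossless test (chase): Rows 1 and 2 agree on Client; apply Client→Budget and equate their Budget entries. Rows 1 and 3 agree on Client; apply Client→Budget and equate their Budget entries. No row becomes fully distinguished — the join is lossy.
Dependency preservation: the restricted closure of {MgrID, PName, Budget} across the fragments never reaches {MName}, so MgrID, PName, Budget → MName cannot be enforced without a join — not preserved.

lossy and not dependency-preserving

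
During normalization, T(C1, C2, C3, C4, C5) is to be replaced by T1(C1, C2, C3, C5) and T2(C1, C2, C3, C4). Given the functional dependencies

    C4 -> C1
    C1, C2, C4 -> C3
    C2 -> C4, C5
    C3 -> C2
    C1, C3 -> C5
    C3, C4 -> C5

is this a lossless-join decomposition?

Yes

Common attributes: T1 ∩ T2 = {C1, C2, C3}.
Closure of {C1, C2, C3}: C2 → C4, C5 applies, adding C4, C5. So (C1, C2, C3)⁺ = {C1, C2, C3, C4, C5}.
This closure contains every attribute of T1, so T1 ∩ T2 → T1. The join is lossless.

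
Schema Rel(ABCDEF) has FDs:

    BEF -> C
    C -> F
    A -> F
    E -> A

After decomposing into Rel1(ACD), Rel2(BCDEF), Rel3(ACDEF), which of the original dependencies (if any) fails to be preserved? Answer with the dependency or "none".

BEF → C lies within Rel2.
C → F lies within Rel2.
A → F lies within Rel3.
E → A lies within Rel3.
Every dependency is enforceable on the fragments, so the decomposition is dependency-preserving.

none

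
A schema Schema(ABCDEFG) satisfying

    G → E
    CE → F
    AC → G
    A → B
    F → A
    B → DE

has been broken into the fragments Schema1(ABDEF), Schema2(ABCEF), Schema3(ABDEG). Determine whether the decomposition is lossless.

Chase test. Columns are ABCDEFG; row i has aⱼ where attribute j ∈ Schemai, else bᵢⱼ.
Initial tableau (one row per fragment):
  row 1: a1 a2 b13 a4 a5 a6 b17
  row 2: a1 a2 a3 b24 a5 a6 b27
  row 3: a1 a2 b33 a4 a5 b36 a7
Rows 1 and 2 agree on B; apply B→DE and equate their DE entries.
No row becomes fully distinguished — the join is lossy.

No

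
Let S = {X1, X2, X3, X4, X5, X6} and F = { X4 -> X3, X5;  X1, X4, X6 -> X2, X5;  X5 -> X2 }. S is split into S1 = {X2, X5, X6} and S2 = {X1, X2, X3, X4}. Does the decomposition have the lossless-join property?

No

Common attributes: S1 ∩ S2 = {X2}.
No dependency enlarges {X2}, so (X2)⁺ = {X2}.
The closure contains neither all of S1 = {X2, X5, X6} nor all of S2 = {X1, X2, X3, X4}, so the common attributes are not a superkey of either fragment. The join is lossy.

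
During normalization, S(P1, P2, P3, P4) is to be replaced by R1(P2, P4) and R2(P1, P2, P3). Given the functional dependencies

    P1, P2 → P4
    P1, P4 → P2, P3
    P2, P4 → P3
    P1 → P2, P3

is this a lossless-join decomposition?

Common attributes: R1 ∩ R2 = {P2}.
No dependency enlarges {P2}, so (P2)⁺ = {P2}.
The closure contains neither all of R1 = {P2, P4} nor all of R2 = {P1, P2, P3}, so the common attributes are not a superkey of either fragment. The join is lossy.

No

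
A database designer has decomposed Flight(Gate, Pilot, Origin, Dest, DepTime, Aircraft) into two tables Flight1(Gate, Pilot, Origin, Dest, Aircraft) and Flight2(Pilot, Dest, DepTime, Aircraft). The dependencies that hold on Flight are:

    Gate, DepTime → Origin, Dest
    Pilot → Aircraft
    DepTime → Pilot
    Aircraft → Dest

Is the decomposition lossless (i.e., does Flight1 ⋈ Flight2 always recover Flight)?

No

Common attributes: Flight1 ∩ Flight2 = {Pilot, Dest, Aircraft}.
No dependency enlarges {Pilot, Dest, Aircraft}, so (Pilot, Dest, Aircraft)⁺ = {Pilot, Dest, Aircraft}.
The closure contains neither all of Flight1 = {Gate, Pilot, Origin, Dest, Aircraft} nor all of Flight2 = {Pilot, Dest, DepTime, Aircraft}, so the common attributes are not a superkey of either fragment. The join is lossy.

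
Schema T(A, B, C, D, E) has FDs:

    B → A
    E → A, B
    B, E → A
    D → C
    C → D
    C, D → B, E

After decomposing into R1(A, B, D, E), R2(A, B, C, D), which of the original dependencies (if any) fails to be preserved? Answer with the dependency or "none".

none

B → A lies within R1.
E → A, B lies within R1.
B, E → A lies within R1.
D → C lies within R2.
C → D lies within R2.
C, D → B, E: restricted closure across fragments reaches B, E.
Every dependency is enforceable on the fragments, so the decomposition is dependency-preserving.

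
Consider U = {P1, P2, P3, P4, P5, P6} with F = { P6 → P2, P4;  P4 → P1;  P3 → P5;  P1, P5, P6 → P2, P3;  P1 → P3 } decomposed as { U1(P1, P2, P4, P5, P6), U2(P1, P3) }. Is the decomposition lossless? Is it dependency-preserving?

lossless but not dependency-preserving

Lossless test: (P1)⁺ = {P1, P3, P5}, which contains all of one fragment — lossless.
Dependency preservation: the restricted closure of {P3} across the fragments never reaches {P5}, so P3 → P5 cannot be enforced without a join — not preserved.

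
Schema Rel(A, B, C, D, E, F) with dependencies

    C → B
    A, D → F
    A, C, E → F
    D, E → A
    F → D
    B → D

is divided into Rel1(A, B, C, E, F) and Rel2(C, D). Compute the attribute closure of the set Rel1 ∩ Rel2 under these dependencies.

Rel1 ∩ Rel2 = {C}.
C → B applies, adding B
B → D applies, adding D
Closure: {B, C, D}.

B, C, D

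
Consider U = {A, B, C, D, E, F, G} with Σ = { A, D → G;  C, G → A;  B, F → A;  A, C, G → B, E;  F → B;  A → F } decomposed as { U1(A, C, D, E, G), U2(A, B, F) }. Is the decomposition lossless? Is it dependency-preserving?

Lossless test: (A)⁺ = {A, B, F}, which contains all of one fragment — lossless.
Dependency preservation: A, C, G → B, E is not contained in any single fragment, but the restricted closure of its left-hand side across the fragments still reaches the right-hand side; the remaining FDs each lie inside some fragment. All dependencies are preserved.

lossless and dependency-preserving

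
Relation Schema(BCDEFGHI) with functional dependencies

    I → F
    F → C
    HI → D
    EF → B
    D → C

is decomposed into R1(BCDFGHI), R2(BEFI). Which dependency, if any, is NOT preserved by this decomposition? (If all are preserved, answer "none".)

none

I → F lies within R1.
F → C lies within R1.
HI → D lies within R1.
EF → B lies within R2.
D → C lies within R1.
Every dependency is enforceable on the fragments, so the decomposition is dependency-preserving.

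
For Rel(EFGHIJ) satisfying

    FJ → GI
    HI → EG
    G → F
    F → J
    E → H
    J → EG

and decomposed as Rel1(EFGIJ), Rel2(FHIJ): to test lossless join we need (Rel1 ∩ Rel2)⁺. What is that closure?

Rel1 ∩ Rel2 = {FIJ}.
FJ → GI applies, adding G
J → EG applies, adding E
E → H applies, adding H
Closure: {EFGHIJ}.

EFGHIJ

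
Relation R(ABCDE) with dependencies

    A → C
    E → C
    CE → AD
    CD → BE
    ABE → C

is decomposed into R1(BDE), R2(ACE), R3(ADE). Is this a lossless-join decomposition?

Chase test. Columns are ABCDE; row i has aⱼ where attribute j ∈ Ri, else bᵢⱼ.
Initial tableau (one row per fragment):
  row 1: b11 a2 b13 a4 a5
  row 2: a1 b22 a3 b24 a5
  row 3: a1 b32 b33 a4 a5
Rows 2 and 3 agree on A; apply A→C and equate their C entries.
Rows 1 and 2 agree on E; apply E→C and equate their C entries.
Rows 1 and 2 agree on CE; apply CE→AD and equate their AD entries.
Rows 1 and 2 agree on CD; apply CD→BE and equate their BE entries.
Rows 1 and 3 agree on CD; apply CD→BE and equate their BE entries.
Row 1 is now all distinguished symbols — the join is lossless.

Yes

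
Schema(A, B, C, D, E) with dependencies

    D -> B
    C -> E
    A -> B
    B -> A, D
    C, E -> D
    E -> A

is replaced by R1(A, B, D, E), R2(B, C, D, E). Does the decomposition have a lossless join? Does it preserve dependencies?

Lossless test: (B, D, E)⁺ = {A, B, D, E}, which contains all of one fragment — lossless.
Dependency preservation: every FD's attributes lie within a single fragment, so each can be enforced locally — preserved.

lossless and dependency-preserving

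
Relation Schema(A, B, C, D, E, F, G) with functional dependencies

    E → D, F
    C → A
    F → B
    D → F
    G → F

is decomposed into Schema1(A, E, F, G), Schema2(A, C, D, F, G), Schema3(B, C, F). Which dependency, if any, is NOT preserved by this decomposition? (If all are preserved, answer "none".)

E → D, F

Check E → D, F: no single fragment contains all of {D, E, F}, and the restricted closure of {E} across the fragments never reaches {D, F}.
C → A is preserved.
F → B is preserved.
D → F is preserved.
G → F is preserved.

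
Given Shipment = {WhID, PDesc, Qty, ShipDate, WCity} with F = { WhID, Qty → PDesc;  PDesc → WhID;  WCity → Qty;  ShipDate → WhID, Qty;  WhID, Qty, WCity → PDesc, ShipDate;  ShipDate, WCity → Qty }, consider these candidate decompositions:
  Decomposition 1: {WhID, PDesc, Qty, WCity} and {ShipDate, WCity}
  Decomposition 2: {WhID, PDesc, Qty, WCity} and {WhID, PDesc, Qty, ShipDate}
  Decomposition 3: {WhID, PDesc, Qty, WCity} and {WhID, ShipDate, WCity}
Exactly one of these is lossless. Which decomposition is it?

Decomposition 3

Decomposition 1: common = {WCity}, closure = {Qty, WCity} → lossy.
Decomposition 2: common = {WhID, PDesc, Qty}, closure = {WhID, PDesc, Qty} → lossy.
Decomposition 3: common = {WhID, WCity}, closure = {WhID, PDesc, Qty, ShipDate, WCity} → lossless.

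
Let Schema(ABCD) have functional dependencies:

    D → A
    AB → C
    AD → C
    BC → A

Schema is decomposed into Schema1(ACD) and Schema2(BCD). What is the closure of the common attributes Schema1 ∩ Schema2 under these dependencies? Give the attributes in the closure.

Schema1 ∩ Schema2 = {CD}.
D → A applies, adding A
Closure: {ACD}.

ACD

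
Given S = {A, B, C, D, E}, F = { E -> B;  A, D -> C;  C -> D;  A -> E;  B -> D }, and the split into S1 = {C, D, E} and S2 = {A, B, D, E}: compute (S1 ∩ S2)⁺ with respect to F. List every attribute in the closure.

B, D, E

S1 ∩ S2 = {D, E}.
E → B applies, adding B
Closure: {B, D, E}.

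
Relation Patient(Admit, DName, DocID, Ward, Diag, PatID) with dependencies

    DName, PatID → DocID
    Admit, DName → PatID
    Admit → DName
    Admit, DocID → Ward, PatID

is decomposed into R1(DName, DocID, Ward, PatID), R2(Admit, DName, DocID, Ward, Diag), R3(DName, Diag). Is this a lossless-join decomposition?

Chase test. Columns are Admit, DName, DocID, Ward, Diag, PatID; row i has aⱼ where attribute j ∈ Ri, else bᵢⱼ.
Initial tableau (one row per fragment):
  row 1: b11 a2 a3 a4 b15 a6
  row 2: a1 a2 a3 a4 a5 b26
  row 3: b31 a2 b33 b34 a5 b36
No row becomes fully distinguished — the join is lossy.

No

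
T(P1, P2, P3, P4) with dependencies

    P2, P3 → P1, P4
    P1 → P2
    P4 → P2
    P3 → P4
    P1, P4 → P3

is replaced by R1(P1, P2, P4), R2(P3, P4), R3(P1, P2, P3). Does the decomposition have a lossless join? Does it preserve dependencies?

Lossless test (chase): Rows 1 and 2 agree on P4; apply P4→P2 and equate their P2 entries. Rows 2 and 3 agree on P3; apply P3→P4 and equate their P4 entries. Rows 1 and 3 agree on P1, P4; apply P1, P4→P3 and equate their P3 entries. Rows 1 and 2 agree on P2, P3; apply P2, P3→P1, P4 and equate their P1, P4 entries. Row 1 is now all distinguished symbols — the join is lossless.
Dependency preservation: the restricted closure of {P1, P4} across the fragments never reaches {P3}, so P1, P4 → P3 cannot be enforced without a join — not preserved.

lossless but not dependency-preserving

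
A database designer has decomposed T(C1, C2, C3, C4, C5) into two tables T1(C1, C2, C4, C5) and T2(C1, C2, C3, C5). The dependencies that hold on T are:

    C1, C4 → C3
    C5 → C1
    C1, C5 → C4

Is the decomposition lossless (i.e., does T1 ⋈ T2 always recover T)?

Common attributes: T1 ∩ T2 = {C1, C2, C5}.
Closure of {C1, C2, C5}: C1, C5 → C4 applies, adding C4; C1, C4 → C3 applies, adding C3. So (C1, C2, C5)⁺ = {C1, C2, C3, C4, C5}.
This closure contains every attribute of T1, so T1 ∩ T2 → T1. The join is lossless.

Yes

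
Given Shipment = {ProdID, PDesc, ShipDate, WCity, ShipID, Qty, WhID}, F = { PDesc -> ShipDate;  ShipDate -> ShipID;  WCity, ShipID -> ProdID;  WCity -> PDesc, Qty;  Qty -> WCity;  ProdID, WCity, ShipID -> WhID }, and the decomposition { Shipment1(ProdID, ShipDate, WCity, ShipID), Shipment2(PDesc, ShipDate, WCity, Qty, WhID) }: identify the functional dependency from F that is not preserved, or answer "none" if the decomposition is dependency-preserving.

none

PDesc → ShipDate lies within Shipment2.
ShipDate → ShipID lies within Shipment1.
WCity, ShipID → ProdID lies within Shipment1.
WCity → PDesc, Qty lies within Shipment2.
Qty → WCity lies within Shipment2.
ProdID, WCity, ShipID → WhID: restricted closure across fragments reaches WhID.
Every dependency is enforceable on the fragments, so the decomposition is dependency-preserving.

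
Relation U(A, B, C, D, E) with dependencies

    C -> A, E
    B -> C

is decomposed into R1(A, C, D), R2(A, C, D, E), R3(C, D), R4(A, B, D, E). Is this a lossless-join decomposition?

No

Chase test. Columns are A, B, C, D, E; row i has aⱼ where attribute j ∈ Ri, else bᵢⱼ.
Initial tableau (one row per fragment):
  row 1: a1 b12 a3 a4 b15
  row 2: a1 b22 a3 a4 a5
  row 3: b31 b32 a3 a4 b35
  row 4: a1 a2 b43 a4 a5
Rows 1 and 2 agree on C; apply C→A, E and equate their A, E entries.
Rows 1 and 3 agree on C; apply C→A, E and equate their A, E entries.
No row becomes fully distinguished — the join is lossy.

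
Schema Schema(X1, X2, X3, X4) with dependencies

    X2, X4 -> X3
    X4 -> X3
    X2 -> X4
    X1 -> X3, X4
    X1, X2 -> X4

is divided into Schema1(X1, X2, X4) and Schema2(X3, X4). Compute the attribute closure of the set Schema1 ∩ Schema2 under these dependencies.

X3, X4

Schema1 ∩ Schema2 = {X4}.
X4 → X3 applies, adding X3
Closure: {X3, X4}.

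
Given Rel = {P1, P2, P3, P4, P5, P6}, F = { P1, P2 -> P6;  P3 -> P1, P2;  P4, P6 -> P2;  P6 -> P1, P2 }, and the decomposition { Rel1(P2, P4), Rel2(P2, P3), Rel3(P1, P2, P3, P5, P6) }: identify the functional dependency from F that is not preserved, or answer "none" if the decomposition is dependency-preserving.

P1, P2 → P6 lies within Rel3.
P3 → P1, P2 lies within Rel3.
P4, P6 → P2: restricted closure across fragments reaches P2.
P6 → P1, P2 lies within Rel3.
Every dependency is enforceable on the fragments, so the decomposition is dependency-preserving.

none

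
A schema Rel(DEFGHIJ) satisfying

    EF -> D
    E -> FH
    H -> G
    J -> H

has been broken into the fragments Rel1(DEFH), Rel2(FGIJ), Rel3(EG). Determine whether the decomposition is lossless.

Chase test. Columns are DEFGHIJ; row i has aⱼ where attribute j ∈ Reli, else bᵢⱼ.
Initial tableau (one row per fragment):
  row 1: a1 a2 a3 b14 a5 b16 b17
  row 2: b21 b22 a3 a4 b25 a6 a7
  row 3: b31 a2 b33 a4 b35 b36 b37
Rows 1 and 3 agree on E; apply E→FH and equate their FH entries.
Rows 1 and 3 agree on H; apply H→G and equate their G entries.
Rows 1 and 3 agree on EF; apply EF→D and equate their D entries.
No row becomes fully distinguished — the join is lossy.

No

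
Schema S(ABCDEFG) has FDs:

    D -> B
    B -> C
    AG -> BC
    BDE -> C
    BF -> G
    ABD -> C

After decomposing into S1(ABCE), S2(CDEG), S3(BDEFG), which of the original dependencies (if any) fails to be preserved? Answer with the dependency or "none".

AG -> BC

Check AG → BC: no single fragment contains all of {ABCG}, and the restricted closure of {AG} across the fragments never reaches {BC}.
D → B is preserved.
B → C is preserved.
BDE → C is preserved.
BF → G is preserved.
ABD → C is preserved.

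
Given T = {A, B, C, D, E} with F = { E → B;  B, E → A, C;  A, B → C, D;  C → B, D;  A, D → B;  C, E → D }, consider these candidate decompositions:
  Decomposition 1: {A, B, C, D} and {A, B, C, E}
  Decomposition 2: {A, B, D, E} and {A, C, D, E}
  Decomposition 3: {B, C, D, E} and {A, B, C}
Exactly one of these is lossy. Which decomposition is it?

Decomposition 1: common = {A, B, C}, closure = {A, B, C, D} → lossless.
Decomposition 2: common = {A, D, E}, closure = {A, B, C, D, E} → lossless.
Decomposition 3: common = {B, C}, closure = {B, C, D} → lossy.

Decomposition 3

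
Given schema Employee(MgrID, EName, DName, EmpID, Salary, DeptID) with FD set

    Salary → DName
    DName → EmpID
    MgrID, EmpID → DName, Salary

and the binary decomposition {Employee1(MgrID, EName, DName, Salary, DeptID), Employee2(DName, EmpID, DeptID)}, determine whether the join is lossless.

Common attributes: Employee1 ∩ Employee2 = {DName, DeptID}.
Closure of {DName, DeptID}: DName → EmpID applies, adding EmpID. So (DName, DeptID)⁺ = {DName, EmpID, DeptID}.
This closure contains every attribute of Employee2, so Employee1 ∩ Employee2 → Employee2. The join is lossless.

Yes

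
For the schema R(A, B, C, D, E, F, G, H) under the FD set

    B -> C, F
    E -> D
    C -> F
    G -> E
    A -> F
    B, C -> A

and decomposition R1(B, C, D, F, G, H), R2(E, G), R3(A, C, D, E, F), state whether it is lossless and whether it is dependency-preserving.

lossy and not dependency-preserving

Lossless test (chase): Rows 2 and 3 agree on E; apply E→D and equate their D entries. Rows 1 and 2 agree on G; apply G→E and equate their E entries. No row becomes fully distinguished — the join is lossy.
Dependency preservation: the restricted closure of {B, C} across the fragments never reaches {A}, so B, C → A cannot be enforced without a join — not preserved.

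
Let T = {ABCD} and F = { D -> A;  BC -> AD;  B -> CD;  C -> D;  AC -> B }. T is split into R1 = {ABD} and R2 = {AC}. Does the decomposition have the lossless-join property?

No

Common attributes: R1 ∩ R2 = {A}.
No dependency enlarges {A}, so (A)⁺ = {A}.
The closure contains neither all of R1 = {ABD} nor all of R2 = {AC}, so the common attributes are not a superkey of either fragment. The join is lossy.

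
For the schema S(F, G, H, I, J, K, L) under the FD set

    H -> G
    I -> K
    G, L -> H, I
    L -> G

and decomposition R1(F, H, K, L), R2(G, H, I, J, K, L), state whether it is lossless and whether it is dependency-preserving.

lossy but dependency-preserving

Lossless test: (H, K, L)⁺ = {G, H, I, K, L}, which is a superkey of neither fragment — lossy.
Dependency preservation: every FD's attributes lie within a single fragment, so each can be enforced locally — preserved.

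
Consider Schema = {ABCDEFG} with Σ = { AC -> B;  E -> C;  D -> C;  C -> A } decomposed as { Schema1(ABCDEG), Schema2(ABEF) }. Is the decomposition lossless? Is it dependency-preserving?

lossy but dependency-preserving

Lossless test: (ABE)⁺ = {ABCE}, which is a superkey of neither fragment — lossy.
Dependency preservation: every FD's attributes lie within a single fragment, so each can be enforced locally — preserved.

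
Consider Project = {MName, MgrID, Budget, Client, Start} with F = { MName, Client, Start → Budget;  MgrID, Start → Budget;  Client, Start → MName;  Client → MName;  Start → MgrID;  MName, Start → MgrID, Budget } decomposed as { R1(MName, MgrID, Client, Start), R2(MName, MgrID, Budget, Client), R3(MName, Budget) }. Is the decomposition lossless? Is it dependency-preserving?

Lossless test (chase): applying each FD to every pair of rows produces no changes in the tableau, so no row becomes fully distinguished — the join is lossy.
Dependency preservation: the restricted closure of {MName, Client, Start} across the fragments never reaches {Budget}, so MName, Client, Start → Budget cannot be enforced without a join — not preserved.

lossy and not dependency-preserving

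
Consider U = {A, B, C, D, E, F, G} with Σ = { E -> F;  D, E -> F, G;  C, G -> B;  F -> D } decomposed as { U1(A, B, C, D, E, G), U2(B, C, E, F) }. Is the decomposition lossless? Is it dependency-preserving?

lossless but not dependency-preserving

Lossless test: (B, C, E)⁺ = {B, C, D, E, F, G}, which contains all of one fragment — lossless.
Dependency preservation: the restricted closure of {F} across the fragments never reaches {D}, so F → D cannot be enforced without a join — not preserved.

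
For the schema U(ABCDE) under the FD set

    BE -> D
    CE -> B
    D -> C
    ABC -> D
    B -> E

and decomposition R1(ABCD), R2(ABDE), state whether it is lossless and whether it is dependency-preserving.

lossless but not dependency-preserving

Lossless test: (ABD)⁺ = {ABCDE}, which contains all of one fragment — lossless.
Dependency preservation: the restricted closure of {CE} across the fragments never reaches {B}, so CE → B cannot be enforced without a join — not preserved.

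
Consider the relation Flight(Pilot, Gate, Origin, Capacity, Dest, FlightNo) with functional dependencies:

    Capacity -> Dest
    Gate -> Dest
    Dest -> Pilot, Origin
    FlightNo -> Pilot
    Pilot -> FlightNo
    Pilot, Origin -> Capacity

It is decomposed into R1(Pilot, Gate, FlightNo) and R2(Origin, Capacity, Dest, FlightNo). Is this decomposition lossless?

No

Common attributes: R1 ∩ R2 = {FlightNo}.
Closure of {FlightNo}: FlightNo → Pilot applies, adding Pilot. So (FlightNo)⁺ = {Pilot, FlightNo}.
The closure contains neither all of R1 = {Pilot, Gate, FlightNo} nor all of R2 = {Origin, Capacity, Dest, FlightNo}, so the common attributes are not a superkey of either fragment. The join is lossy.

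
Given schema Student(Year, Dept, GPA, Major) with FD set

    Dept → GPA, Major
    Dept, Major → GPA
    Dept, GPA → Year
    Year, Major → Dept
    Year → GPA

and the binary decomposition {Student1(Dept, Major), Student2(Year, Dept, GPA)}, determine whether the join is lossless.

Common attributes: Student1 ∩ Student2 = {Dept}.
Closure of {Dept}: Dept → GPA, Major applies, adding GPA, Major; Dept, GPA → Year applies, adding Year. So (Dept)⁺ = {Year, Dept, GPA, Major}.
This closure contains every attribute of Student1, so Student1 ∩ Student2 → Student1. The join is lossless.

Yes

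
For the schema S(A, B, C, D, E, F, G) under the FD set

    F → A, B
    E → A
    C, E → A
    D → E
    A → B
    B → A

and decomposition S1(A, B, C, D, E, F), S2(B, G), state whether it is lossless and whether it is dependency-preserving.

lossy but dependency-preserving

Lossless test: (B)⁺ = {A, B}, which is a superkey of neither fragment — lossy.
Dependency preservation: every FD's attributes lie within a single fragment, so each can be enforced locally — preserved.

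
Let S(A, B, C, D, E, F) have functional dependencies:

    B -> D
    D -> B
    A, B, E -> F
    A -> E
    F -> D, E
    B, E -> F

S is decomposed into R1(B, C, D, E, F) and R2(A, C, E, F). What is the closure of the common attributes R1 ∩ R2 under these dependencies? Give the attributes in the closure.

R1 ∩ R2 = {C, E, F}.
F → D, E applies, adding D
D → B applies, adding B
Closure: {B, C, D, E, F}.

B, C, D, E, F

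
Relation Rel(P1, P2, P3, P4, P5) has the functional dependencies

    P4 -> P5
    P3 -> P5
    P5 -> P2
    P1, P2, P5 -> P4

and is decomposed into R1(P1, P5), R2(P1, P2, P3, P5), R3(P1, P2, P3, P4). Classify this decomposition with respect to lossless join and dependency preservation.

Lossless test (chase): Rows 2 and 3 agree on P3; apply P3→P5 and equate their P5 entries. Rows 1 and 2 agree on P5; apply P5→P2 and equate their P2 entries. Rows 1 and 2 agree on P1, P2, P5; apply P1, P2, P5→P4 and equate their P4 entries. Rows 1 and 3 agree on P1, P2, P5; apply P1, P2, P5→P4 and equate their P4 entries. Row 2 is now all distinguished symbols — the join is lossless.
Dependency preservation: the restricted closure of {P4} across the fragments never reaches {P5}, so P4 → P5 cannot be enforced without a join — not preserved.

lossless but not dependency-preserving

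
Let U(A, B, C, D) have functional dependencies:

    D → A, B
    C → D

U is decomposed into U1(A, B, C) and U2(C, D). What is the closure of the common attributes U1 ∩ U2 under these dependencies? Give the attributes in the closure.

A, B, C, D

U1 ∩ U2 = {C}.
C → D applies, adding D
D → A, B applies, adding A, B
Closure: {A, B, C, D}.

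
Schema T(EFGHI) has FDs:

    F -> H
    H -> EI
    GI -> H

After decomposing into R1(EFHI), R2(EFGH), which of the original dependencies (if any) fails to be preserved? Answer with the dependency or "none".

GI -> H

Check GI → H: no single fragment contains all of {GHI}, and the restricted closure of {GI} across the fragments never reaches {H}.
F → H is preserved.
H → EI is preserved.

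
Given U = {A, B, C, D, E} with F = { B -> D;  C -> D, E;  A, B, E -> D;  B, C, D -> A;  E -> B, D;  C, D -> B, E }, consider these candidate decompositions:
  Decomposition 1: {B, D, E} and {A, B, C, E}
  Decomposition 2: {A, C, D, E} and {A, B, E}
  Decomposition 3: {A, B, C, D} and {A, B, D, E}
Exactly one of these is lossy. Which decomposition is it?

Decomposition 1: common = {B, E}, closure = {B, D, E} → lossless.
Decomposition 2: common = {A, E}, closure = {A, B, D, E} → lossless.
Decomposition 3: common = {A, B, D}, closure = {A, B, D} → lossy.

Decomposition 3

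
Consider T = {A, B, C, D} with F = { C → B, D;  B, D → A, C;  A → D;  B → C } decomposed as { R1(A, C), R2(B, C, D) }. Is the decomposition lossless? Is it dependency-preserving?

Lossless test: (C)⁺ = {A, B, C, D}, which contains all of one fragment — lossless.
Dependency preservation: the restricted closure of {A} across the fragments never reaches {D}, so A → D cannot be enforced without a join — not preserved.

lossless but not dependency-preserving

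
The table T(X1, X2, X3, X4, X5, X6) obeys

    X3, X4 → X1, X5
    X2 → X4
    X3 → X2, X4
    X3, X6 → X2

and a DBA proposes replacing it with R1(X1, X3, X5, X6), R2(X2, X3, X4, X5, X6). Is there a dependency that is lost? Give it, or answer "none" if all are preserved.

X3, X4 → X1, X5: restricted closure across fragments reaches X1, X5.
X2 → X4 lies within R2.
X3 → X2, X4 lies within R2.
X3, X6 → X2 lies within R2.
Every dependency is enforceable on the fragments, so the decomposition is dependency-preserving.

none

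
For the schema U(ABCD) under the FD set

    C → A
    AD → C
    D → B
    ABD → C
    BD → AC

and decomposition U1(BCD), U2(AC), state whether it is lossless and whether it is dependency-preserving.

Lossless test: (C)⁺ = {AC}, which contains all of one fragment — lossless.
Dependency preservation: AD → C; ABD → C; BD → AC are not contained in any single fragment, but the restricted closure of each left-hand side across the fragments still reaches the right-hand side; the remaining FDs each lie inside some fragment. All dependencies are preserved.

lossless and dependency-preserving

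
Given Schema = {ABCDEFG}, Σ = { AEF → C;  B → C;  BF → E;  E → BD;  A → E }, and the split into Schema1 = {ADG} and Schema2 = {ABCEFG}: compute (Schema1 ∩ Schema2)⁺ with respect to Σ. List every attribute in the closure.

Schema1 ∩ Schema2 = {AG}.
A → E applies, adding E
E → BD applies, adding BD
B → C applies, adding C
Closure: {ABCDEG}.

ABCDEG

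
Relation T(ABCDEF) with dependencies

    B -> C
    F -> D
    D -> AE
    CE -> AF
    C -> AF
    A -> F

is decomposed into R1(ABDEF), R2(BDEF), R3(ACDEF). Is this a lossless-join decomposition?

Chase test. Columns are ABCDEF; row i has aⱼ where attribute j ∈ Ri, else bᵢⱼ.
Initial tableau (one row per fragment):
  row 1: a1 a2 b13 a4 a5 a6
  row 2: b21 a2 b23 a4 a5 a6
  row 3: a1 b32 a3 a4 a5 a6
Rows 1 and 2 agree on B; apply B→C and equate their C entries.
Rows 1 and 2 agree on D; apply D→AE and equate their AE entries.
No row becomes fully distinguished — the join is lossy.

No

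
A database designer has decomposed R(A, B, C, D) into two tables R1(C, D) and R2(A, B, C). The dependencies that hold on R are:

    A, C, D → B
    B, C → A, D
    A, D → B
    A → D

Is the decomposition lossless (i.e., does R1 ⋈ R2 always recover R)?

No

Common attributes: R1 ∩ R2 = {C}.
No dependency enlarges {C}, so (C)⁺ = {C}.
The closure contains neither all of R1 = {C, D} nor all of R2 = {A, B, C}, so the common attributes are not a superkey of either fragment. The join is lossy.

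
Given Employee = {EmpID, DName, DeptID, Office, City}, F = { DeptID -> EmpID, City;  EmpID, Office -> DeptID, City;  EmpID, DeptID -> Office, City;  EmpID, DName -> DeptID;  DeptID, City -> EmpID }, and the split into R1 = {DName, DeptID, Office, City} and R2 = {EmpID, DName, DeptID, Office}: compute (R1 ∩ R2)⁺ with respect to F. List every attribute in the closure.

EmpID, DName, DeptID, Office, City

R1 ∩ R2 = {DName, DeptID, Office}.
DeptID → EmpID, City applies, adding EmpID, City
Closure: {EmpID, DName, DeptID, Office, City}.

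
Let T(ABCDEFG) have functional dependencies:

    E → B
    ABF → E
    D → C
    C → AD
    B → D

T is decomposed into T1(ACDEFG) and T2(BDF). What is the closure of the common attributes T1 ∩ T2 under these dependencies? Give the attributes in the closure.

T1 ∩ T2 = {DF}.
D → C applies, adding C
C → AD applies, adding A
Closure: {ACDF}.

ACDF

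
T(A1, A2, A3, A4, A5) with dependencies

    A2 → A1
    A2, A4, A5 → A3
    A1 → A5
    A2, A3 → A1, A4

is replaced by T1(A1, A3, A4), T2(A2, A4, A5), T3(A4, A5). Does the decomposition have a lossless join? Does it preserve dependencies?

lossy and not dependency-preserving

Lossless test (chase): applying each FD to every pair of rows produces no changes in the tableau, so no row becomes fully distinguished — the join is lossy.
Dependency preservation: the restricted closure of {A2} across the fragments never reaches {A1}, so A2 → A1 cannot be enforced without a join — not preserved.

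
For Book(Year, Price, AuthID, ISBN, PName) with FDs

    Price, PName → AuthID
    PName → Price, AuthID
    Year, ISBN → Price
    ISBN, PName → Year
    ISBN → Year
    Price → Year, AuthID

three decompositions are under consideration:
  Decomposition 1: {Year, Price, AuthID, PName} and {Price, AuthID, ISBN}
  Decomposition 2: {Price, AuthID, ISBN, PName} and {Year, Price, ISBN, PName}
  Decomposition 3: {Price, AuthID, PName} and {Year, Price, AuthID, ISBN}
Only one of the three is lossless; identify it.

Decomposition 1: common = {Price, AuthID}, closure = {Year, Price, AuthID} → lossy.
Decomposition 2: common = {Price, ISBN, PName}, closure = {Year, Price, AuthID, ISBN, PName} → lossless.
Decomposition 3: common = {Price, AuthID}, closure = {Year, Price, AuthID} → lossy.

Decomposition 2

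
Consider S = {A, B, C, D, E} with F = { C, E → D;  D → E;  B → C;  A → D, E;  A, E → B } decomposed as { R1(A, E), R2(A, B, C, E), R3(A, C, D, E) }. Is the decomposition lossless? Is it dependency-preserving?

lossless and dependency-preserving

Lossless test (chase): Rows 2 and 3 agree on C, E; apply C, E→D and equate their D entries. Rows 1 and 2 agree on A; apply A→D, E and equate their D, E entries. Rows 1 and 2 agree on A, E; apply A, E→B and equate their B entries. Rows 1 and 3 agree on A, E; apply A, E→B and equate their B entries. Rows 1 and 2 agree on B; apply B→C and equate their C entries. Row 1 is now all distinguished symbols — the join is lossless.
Dependency preservation: every FD's attributes lie within a single fragment, so each can be enforced locally — preserved.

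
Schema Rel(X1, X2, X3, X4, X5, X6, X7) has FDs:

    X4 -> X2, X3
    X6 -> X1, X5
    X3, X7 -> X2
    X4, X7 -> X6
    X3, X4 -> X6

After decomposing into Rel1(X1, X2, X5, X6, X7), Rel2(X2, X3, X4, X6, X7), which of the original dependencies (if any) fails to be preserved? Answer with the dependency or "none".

none

X4 → X2, X3 lies within Rel2.
X6 → X1, X5 lies within Rel1.
X3, X7 → X2 lies within Rel2.
X4, X7 → X6 lies within Rel2.
X3, X4 → X6 lies within Rel2.
Every dependency is enforceable on the fragments, so the decomposition is dependency-preserving.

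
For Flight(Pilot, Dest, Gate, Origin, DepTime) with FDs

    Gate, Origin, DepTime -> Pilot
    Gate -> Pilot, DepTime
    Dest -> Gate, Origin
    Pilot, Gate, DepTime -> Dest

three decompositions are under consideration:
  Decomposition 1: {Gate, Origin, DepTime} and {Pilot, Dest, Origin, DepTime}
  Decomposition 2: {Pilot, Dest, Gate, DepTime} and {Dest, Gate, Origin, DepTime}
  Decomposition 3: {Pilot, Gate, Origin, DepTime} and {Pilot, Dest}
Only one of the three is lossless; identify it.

Decomposition 2

Decomposition 1: common = {Origin, DepTime}, closure = {Origin, DepTime} → lossy.
Decomposition 2: common = {Dest, Gate, DepTime}, closure = {Pilot, Dest, Gate, Origin, DepTime} → lossless.
Decomposition 3: common = {Pilot}, closure = {Pilot} → lossy.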